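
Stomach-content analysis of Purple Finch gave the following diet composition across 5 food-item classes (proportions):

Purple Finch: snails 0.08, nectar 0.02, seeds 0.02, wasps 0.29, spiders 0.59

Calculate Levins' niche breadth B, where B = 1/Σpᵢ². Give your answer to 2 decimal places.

Σpᵢ² = 0.08² + 0.02² + 0.02² + 0.29² + 0.59² = 0.0064 + 0.0004 + 0.0004 + 0.0841 + 0.3481 = 0.4394
B = 1 / 0.4394 = 2.2758

2.28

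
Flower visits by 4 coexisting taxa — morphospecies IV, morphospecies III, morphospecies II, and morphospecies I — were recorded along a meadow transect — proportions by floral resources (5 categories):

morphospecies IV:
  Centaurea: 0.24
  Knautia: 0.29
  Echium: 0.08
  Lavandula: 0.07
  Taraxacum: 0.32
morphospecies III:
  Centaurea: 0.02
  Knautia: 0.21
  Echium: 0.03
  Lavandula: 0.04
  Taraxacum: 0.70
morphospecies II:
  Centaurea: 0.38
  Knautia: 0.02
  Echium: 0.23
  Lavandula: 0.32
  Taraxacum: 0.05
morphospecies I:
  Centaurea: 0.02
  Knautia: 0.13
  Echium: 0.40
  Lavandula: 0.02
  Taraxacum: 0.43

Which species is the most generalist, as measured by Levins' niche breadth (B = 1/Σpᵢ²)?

morphospecies IV

Σp_IVᵢ² = 0.24² + 0.29² + 0.08² + 0.07² + 0.32² = 0.0576 + 0.0841 + 0.0064 + 0.0049 + 0.1024 = 0.2554
B_IV = 1 / 0.2554 = 3.9154
Σp_IIIᵢ² = 0.02² + 0.21² + 0.03² + 0.04² + 0.70² = 0.0004 + 0.0441 + 0.0009 + 0.0016 + 0.4900 = 0.5370
B_III = 1 / 0.5370 = 1.8622
Σp_IIᵢ² = 0.38² + 0.02² + 0.23² + 0.32² + 0.05² = 0.1444 + 0.0004 + 0.0529 + 0.1024 + 0.0025 = 0.3026
B_II = 1 / 0.3026 = 3.3047
Σp_Iᵢ² = 0.02² + 0.13² + 0.40² + 0.02² + 0.43² = 0.0004 + 0.0169 + 0.1600 + 0.0004 + 0.1849 = 0.3626
B_I = 1 / 0.3626 = 2.7579
Highest B → broadest niche (most generalist): morphospecies IV (B = 3.92).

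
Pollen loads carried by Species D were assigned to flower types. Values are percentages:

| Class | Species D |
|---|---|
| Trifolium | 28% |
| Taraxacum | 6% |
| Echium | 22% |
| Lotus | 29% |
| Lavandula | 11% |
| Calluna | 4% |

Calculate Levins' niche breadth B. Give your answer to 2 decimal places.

Convert percentages to proportions (divide by 100).
Σpᵢ² = 0.28² + 0.06² + 0.22² + 0.29² + 0.11² + 0.04² = 0.0784 + 0.0036 + 0.0484 + 0.0841 + 0.0121 + 0.0016 = 0.2282
B = 1 / 0.2282 = 4.3821

4.38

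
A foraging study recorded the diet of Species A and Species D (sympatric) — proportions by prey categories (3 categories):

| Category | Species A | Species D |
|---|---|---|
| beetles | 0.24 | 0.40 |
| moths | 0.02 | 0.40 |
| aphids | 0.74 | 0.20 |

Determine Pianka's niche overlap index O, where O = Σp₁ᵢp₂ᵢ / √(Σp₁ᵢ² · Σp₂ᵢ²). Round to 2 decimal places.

Σ p₁ᵢp₂ᵢ = 0.0960 + 0.0080 + 0.1480 = 0.2520
Σp_1ᵢ² = 0.24² + 0.02² + 0.74² = 0.0576 + 0.0004 + 0.5476 = 0.6056
Σp_2ᵢ² = 0.40² + 0.40² + 0.20² = 0.1600 + 0.1600 + 0.0400 = 0.3600
O = 0.2520 / √(0.6056 × 0.3600) = 0.2520 / 0.46692 = 0.5397

0.54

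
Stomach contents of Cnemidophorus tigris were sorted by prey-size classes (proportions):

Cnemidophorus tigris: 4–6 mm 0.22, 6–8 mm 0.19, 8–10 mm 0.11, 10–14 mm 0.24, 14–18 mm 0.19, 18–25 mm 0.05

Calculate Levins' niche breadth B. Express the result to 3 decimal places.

Σpᵢ² = 0.22² + 0.19² + 0.11² + 0.24² + 0.19² + 0.05² = 0.0484 + 0.0361 + 0.0121 + 0.0576 + 0.0361 + 0.0025 = 0.1928
B = 1 / 0.1928 = 5.18672

5.187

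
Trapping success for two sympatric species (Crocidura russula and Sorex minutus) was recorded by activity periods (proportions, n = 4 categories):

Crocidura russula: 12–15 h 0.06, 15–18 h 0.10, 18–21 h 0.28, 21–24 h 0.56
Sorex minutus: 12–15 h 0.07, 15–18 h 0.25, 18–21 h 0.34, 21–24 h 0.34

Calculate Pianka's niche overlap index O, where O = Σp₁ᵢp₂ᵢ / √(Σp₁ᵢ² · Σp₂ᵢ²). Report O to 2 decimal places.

0.90

Σ p₁ᵢp₂ᵢ = 0.0042 + 0.0250 + 0.0952 + 0.1904 = 0.3148
Σp_1ᵢ² = 0.06² + 0.10² + 0.28² + 0.56² = 0.0036 + 0.0100 + 0.0784 + 0.3136 = 0.4056
Σp_2ᵢ² = 0.07² + 0.25² + 0.34² + 0.34² = 0.0049 + 0.0625 + 0.1156 + 0.1156 = 0.2986
O = 0.3148 / √(0.4056 × 0.2986) = 0.3148 / 0.34801 = 0.9046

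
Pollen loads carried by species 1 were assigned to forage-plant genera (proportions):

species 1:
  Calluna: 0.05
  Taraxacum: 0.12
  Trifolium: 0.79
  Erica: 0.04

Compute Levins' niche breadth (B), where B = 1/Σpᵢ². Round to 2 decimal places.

1.56

Σpᵢ² = 0.05² + 0.12² + 0.79² + 0.04² = 0.0025 + 0.0144 + 0.6241 + 0.0016 = 0.6426
B = 1 / 0.6426 = 1.5562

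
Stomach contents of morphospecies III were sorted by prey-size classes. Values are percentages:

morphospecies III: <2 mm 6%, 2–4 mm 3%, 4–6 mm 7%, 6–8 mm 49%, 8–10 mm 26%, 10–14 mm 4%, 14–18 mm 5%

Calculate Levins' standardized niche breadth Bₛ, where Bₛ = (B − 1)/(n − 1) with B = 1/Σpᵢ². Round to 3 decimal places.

Convert percentages to proportions (divide by 100).
Σpᵢ² = 0.06² + 0.03² + 0.07² + 0.49² + 0.26² + 0.04² + 0.05² = 0.0036 + 0.0009 + 0.0049 + 0.2401 + 0.0676 + 0.0016 + 0.0025 = 0.3212
B = 1 / 0.3212 = 3.11333
Bₛ = (B − 1)/(n − 1) = (3.11333 − 1)/(7 − 1) = 2.11333/6 = 0.35222

0.352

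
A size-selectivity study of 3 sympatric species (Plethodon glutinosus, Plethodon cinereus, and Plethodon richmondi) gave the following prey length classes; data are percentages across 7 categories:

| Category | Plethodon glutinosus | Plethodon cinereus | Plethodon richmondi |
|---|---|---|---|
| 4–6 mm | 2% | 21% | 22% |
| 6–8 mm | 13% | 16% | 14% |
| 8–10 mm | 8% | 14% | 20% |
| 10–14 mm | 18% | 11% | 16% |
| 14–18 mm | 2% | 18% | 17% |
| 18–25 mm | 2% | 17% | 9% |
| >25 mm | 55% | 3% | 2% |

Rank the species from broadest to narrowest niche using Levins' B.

Plethodon cinereus > Plethodon richmondi > Plethodon glutinosus

Convert percentages to proportions (divide by 100).
Σp_glutᵢ² = 0.02² + 0.13² + 0.08² + 0.18² + 0.02² + 0.02² + 0.55² = 0.0004 + 0.0169 + 0.0064 + 0.0324 + 0.0004 + 0.0004 + 0.3025 = 0.3594
B_glut = 1 / 0.3594 = 2.7824
Σp_cineᵢ² = 0.21² + 0.16² + 0.14² + 0.11² + 0.18² + 0.17² + 0.03² = 0.0441 + 0.0256 + 0.0196 + 0.0121 + 0.0324 + 0.0289 + 0.0009 = 0.1636
B_cine = 1 / 0.1636 = 6.1125
Σp_richᵢ² = 0.22² + 0.14² + 0.20² + 0.16² + 0.17² + 0.09² + 0.02² = 0.0484 + 0.0196 + 0.0400 + 0.0256 + 0.0289 + 0.0081 + 0.0004 = 0.1710
B_rich = 1 / 0.1710 = 5.8480
Ranking by B (broadest → narrowest): Plethodon cinereus (6.11) > Plethodon richmondi (5.85) > Plethodon glutinosus (2.78)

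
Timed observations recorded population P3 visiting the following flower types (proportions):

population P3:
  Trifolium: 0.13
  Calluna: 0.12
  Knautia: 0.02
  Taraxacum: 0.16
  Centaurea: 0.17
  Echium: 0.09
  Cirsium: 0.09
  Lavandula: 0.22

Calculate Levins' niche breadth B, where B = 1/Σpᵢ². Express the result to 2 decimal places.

Σpᵢ² = 0.13² + 0.12² + 0.02² + 0.16² + 0.17² + 0.09² + 0.09² + 0.22² = 0.0169 + 0.0144 + 0.0004 + 0.0256 + 0.0289 + 0.0081 + 0.0081 + 0.0484 = 0.1508
B = 1 / 0.1508 = 6.6313

6.63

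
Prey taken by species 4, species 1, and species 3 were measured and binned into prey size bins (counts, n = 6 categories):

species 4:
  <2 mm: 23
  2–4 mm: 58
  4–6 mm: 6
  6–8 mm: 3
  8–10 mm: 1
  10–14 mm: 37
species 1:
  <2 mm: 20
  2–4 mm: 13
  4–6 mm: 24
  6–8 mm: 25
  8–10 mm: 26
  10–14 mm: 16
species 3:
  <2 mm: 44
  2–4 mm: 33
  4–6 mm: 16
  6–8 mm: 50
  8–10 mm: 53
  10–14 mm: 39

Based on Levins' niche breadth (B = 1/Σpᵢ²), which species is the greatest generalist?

species 1

Proportions for species 4 (n=128): 23/128=0.1797, 58/128=0.4531, 6/128=0.0469, 3/128=0.0234, 1/128=0.0078, 37/128=0.2891
Proportions for species 1 (n=124): 20/124=0.1613, 13/124=0.1048, 24/124=0.1935, 25/124=0.2016, 26/124=0.2097, 16/124=0.1290
Proportions for species 3 (n=235): 44/235=0.1872, 33/235=0.1404, 16/235=0.0681, 50/235=0.2128, 53/235=0.2255, 39/235=0.1660
Σp_4ᵢ² = 0.1797² + 0.4531² + 0.0469² + 0.0234² + 0.0078² + 0.2891² = 0.032292 + 0.205300 + 0.002200 + 0.000548 + 0.000061 + 0.083579 = 0.323980
B_4 = 1 / 0.323980 = 3.0866
Σp_1ᵢ² = 0.1613² + 0.1048² + 0.1935² + 0.2016² + 0.2097² + 0.1290² = 0.026018 + 0.010983 + 0.037442 + 0.040643 + 0.043974 + 0.016641 = 0.175701
B_1 = 1 / 0.175701 = 5.6915
Σp_3ᵢ² = 0.1872² + 0.1404² + 0.0681² + 0.2128² + 0.2255² + 0.1660² = 0.035044 + 0.019712 + 0.004638 + 0.045284 + 0.050850 + 0.027556 = 0.183084
B_3 = 1 / 0.183084 = 5.4620
Highest B → broadest niche (most generalist): species 1 (B = 5.69).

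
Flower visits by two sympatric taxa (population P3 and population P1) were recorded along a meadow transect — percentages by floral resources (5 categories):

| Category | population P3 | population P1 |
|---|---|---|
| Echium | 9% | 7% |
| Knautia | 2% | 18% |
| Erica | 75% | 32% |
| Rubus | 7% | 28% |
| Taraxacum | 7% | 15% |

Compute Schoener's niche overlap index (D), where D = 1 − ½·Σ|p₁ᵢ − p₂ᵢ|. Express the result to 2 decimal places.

0.55

Convert percentages to proportions (divide by 100).
Σ|p₁ᵢ − p₂ᵢ| = 0.02 + 0.16 + 0.43 + 0.21 + 0.08 = 0.90
D = 1 − ½ × 0.90 = 1 − 0.450 = 0.5500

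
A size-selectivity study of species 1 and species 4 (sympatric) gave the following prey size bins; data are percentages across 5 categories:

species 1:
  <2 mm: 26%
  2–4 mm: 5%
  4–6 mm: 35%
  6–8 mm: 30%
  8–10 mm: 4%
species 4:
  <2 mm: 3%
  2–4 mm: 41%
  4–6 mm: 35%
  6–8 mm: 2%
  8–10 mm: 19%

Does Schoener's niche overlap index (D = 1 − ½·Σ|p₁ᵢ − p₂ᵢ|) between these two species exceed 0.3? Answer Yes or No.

Yes

Convert percentages to proportions (divide by 100).
Σ|p₁ᵢ − p₂ᵢ| = 0.23 + 0.36 + 0.00 + 0.28 + 0.15 = 1.02
D = 1 − ½ × 1.02 = 1 − 0.510 = 0.4900
D = 0.4900 > 0.3 → Yes.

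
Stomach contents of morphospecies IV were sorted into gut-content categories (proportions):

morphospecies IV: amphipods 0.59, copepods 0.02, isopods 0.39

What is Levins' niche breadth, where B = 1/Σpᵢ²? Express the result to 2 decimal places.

Σpᵢ² = 0.59² + 0.02² + 0.39² = 0.3481 + 0.0004 + 0.1521 = 0.5006
B = 1 / 0.5006 = 1.9976

2.00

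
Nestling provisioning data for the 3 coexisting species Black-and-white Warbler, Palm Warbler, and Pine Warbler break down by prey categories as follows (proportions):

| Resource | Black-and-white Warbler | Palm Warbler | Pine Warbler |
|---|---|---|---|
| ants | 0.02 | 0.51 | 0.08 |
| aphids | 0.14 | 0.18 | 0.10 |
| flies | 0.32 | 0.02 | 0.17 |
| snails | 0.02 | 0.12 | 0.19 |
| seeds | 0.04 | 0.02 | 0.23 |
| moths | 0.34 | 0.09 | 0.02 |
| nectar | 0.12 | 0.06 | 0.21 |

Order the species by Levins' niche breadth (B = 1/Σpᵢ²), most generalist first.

Pine Warbler > Black-and-white Warbler > Palm Warbler

Σp_Blacᵢ² = 0.02² + 0.14² + 0.32² + 0.02² + 0.04² + 0.34² + 0.12² = 0.0004 + 0.0196 + 0.1024 + 0.0004 + 0.0016 + 0.1156 + 0.0144 = 0.2544
B_Blac = 1 / 0.2544 = 3.9308
Σp_Palmᵢ² = 0.51² + 0.18² + 0.02² + 0.12² + 0.02² + 0.09² + 0.06² = 0.2601 + 0.0324 + 0.0004 + 0.0144 + 0.0004 + 0.0081 + 0.0036 = 0.3194
B_Palm = 1 / 0.3194 = 3.1309
Σp_Pineᵢ² = 0.08² + 0.10² + 0.17² + 0.19² + 0.23² + 0.02² + 0.21² = 0.0064 + 0.0100 + 0.0289 + 0.0361 + 0.0529 + 0.0004 + 0.0441 = 0.1788
B_Pine = 1 / 0.1788 = 5.5928
Ranking by B (broadest → narrowest): Pine Warbler (5.59) > Black-and-white Warbler (3.93) > Palm Warbler (3.13)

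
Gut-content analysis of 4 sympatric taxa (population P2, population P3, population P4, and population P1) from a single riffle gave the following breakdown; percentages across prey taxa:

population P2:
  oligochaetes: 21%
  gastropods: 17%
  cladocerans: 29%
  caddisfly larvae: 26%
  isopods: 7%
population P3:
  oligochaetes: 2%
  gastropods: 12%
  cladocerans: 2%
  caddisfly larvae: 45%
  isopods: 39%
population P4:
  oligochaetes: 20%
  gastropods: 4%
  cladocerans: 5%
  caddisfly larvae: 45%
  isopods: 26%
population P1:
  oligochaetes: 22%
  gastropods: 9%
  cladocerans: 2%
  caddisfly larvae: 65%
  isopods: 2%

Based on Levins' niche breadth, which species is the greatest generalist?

Convert percentages to proportions (divide by 100).
Σp_P2ᵢ² = 0.21² + 0.17² + 0.29² + 0.26² + 0.07² = 0.0441 + 0.0289 + 0.0841 + 0.0676 + 0.0049 = 0.2296
B_P2 = 1 / 0.2296 = 4.3554
Σp_P3ᵢ² = 0.02² + 0.12² + 0.02² + 0.45² + 0.39² = 0.0004 + 0.0144 + 0.0004 + 0.2025 + 0.1521 = 0.3698
B_P3 = 1 / 0.3698 = 2.7042
Σp_P4ᵢ² = 0.20² + 0.04² + 0.05² + 0.45² + 0.26² = 0.0400 + 0.0016 + 0.0025 + 0.2025 + 0.0676 = 0.3142
B_P4 = 1 / 0.3142 = 3.1827
Σp_P1ᵢ² = 0.22² + 0.09² + 0.02² + 0.65² + 0.02² = 0.0484 + 0.0081 + 0.0004 + 0.4225 + 0.0004 = 0.4798
B_P1 = 1 / 0.4798 = 2.0842
Highest B → broadest niche (most generalist): population P2 (B = 4.36).

population P2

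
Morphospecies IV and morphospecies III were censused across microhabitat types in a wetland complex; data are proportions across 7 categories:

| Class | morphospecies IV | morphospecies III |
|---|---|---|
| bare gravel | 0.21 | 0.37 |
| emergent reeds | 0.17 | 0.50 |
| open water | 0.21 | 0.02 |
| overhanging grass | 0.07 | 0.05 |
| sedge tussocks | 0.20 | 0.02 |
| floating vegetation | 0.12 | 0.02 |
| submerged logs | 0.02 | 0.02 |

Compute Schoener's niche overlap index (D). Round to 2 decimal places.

Σ|p₁ᵢ − p₂ᵢ| = 0.16 + 0.33 + 0.19 + 0.02 + 0.18 + 0.10 + 0.00 = 0.98
D = 1 − ½ × 0.98 = 1 − 0.490 = 0.5100

0.51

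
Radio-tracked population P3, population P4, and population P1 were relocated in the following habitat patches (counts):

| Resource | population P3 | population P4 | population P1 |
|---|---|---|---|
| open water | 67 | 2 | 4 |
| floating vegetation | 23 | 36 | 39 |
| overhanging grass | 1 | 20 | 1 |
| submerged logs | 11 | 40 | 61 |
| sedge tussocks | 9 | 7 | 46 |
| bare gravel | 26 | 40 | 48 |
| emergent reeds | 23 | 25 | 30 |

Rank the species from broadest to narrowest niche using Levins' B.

Proportions for population P3 (n=160): 67/160=0.4188, 23/160=0.1438, 1/160=0.0063, 11/160=0.0688, 9/160=0.0563, 26/160=0.1625, 23/160=0.1438
Proportions for population P4 (n=170): 2/170=0.0118, 36/170=0.2118, 20/170=0.1176, 40/170=0.2353, 7/170=0.0412, 40/170=0.2353, 25/170=0.1471
Proportions for population P1 (n=229): 4/229=0.0175, 39/229=0.1703, 1/229=0.0044, 61/229=0.2664, 46/229=0.2009, 48/229=0.2096, 30/229=0.1310
Σp_P3ᵢ² = 0.4188² + 0.1438² + 0.0063² + 0.0688² + 0.0563² + 0.1625² + 0.1438² = 0.175393 + 0.020678 + 0.000040 + 0.004733 + 0.003170 + 0.026406 + 0.020678 = 0.251098
B_P3 = 1 / 0.251098 = 3.9825
Σp_P4ᵢ² = 0.0118² + 0.2118² + 0.1176² + 0.2353² + 0.0412² + 0.2353² + 0.1471² = 0.000139 + 0.044859 + 0.013830 + 0.055366 + 0.001697 + 0.055366 + 0.021638 = 0.192895
B_P4 = 1 / 0.192895 = 5.1842
Σp_P1ᵢ² = 0.0175² + 0.1703² + 0.0044² + 0.2664² + 0.2009² + 0.2096² + 0.1310² = 0.000306 + 0.029002 + 0.000019 + 0.070969 + 0.040361 + 0.043932 + 0.017161 = 0.201750
B_P1 = 1 / 0.201750 = 4.9566
Ranking by B (broadest → narrowest): population P4 (5.18) > population P1 (4.96) > population P3 (3.98)

population P4 > population P1 > population P3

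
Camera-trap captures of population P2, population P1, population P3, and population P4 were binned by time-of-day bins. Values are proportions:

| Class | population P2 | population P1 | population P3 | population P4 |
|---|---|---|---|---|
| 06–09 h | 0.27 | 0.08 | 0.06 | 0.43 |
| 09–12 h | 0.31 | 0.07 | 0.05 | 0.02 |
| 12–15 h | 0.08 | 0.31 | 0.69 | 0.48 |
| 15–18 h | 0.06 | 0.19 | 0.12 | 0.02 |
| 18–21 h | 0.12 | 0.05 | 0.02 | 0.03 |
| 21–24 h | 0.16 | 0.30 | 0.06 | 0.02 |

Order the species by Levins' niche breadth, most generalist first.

population P2 > population P1 > population P4 > population P3

Σp_P2ᵢ² = 0.27² + 0.31² + 0.08² + 0.06² + 0.12² + 0.16² = 0.0729 + 0.0961 + 0.0064 + 0.0036 + 0.0144 + 0.0256 = 0.2190
B_P2 = 1 / 0.2190 = 4.5662
Σp_P1ᵢ² = 0.08² + 0.07² + 0.31² + 0.19² + 0.05² + 0.30² = 0.0064 + 0.0049 + 0.0961 + 0.0361 + 0.0025 + 0.0900 = 0.2360
B_P1 = 1 / 0.2360 = 4.2373
Σp_P3ᵢ² = 0.06² + 0.05² + 0.69² + 0.12² + 0.02² + 0.06² = 0.0036 + 0.0025 + 0.4761 + 0.0144 + 0.0004 + 0.0036 = 0.5006
B_P3 = 1 / 0.5006 = 1.9976
Σp_P4ᵢ² = 0.43² + 0.02² + 0.48² + 0.02² + 0.03² + 0.02² = 0.1849 + 0.0004 + 0.2304 + 0.0004 + 0.0009 + 0.0004 = 0.4174
B_P4 = 1 / 0.4174 = 2.3958
Ranking by B (broadest → narrowest): population P2 (4.57) > population P1 (4.24) > population P4 (2.40) > population P3 (2.00)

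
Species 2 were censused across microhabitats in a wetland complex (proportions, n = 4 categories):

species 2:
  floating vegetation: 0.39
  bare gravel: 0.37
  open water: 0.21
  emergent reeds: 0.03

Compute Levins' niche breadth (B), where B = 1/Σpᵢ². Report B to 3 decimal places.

Σpᵢ² = 0.39² + 0.37² + 0.21² + 0.03² = 0.1521 + 0.1369 + 0.0441 + 0.0009 = 0.3340
B = 1 / 0.3340 = 2.99401

2.994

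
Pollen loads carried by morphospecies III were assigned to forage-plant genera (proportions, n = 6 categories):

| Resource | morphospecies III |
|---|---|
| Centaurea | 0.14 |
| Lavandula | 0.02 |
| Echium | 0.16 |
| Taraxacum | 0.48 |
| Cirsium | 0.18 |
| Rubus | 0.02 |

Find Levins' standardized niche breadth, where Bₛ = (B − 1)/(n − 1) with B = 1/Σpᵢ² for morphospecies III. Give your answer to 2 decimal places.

Σpᵢ² = 0.14² + 0.02² + 0.16² + 0.48² + 0.18² + 0.02² = 0.0196 + 0.0004 + 0.0256 + 0.2304 + 0.0324 + 0.0004 = 0.3088
B = 1 / 0.3088 = 3.2383
Bₛ = (B − 1)/(n − 1) = (3.2383 − 1)/(6 − 1) = 2.2383/5 = 0.4477

0.45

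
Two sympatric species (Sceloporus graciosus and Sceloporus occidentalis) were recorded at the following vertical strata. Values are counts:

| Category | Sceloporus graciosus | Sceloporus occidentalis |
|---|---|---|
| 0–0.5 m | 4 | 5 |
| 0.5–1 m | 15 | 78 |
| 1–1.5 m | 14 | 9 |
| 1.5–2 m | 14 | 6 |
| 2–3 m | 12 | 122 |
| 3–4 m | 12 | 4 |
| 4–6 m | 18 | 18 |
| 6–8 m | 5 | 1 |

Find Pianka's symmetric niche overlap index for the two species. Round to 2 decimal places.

Proportions for Sceloporus graciosus (n=94): 4/94=0.0426, 15/94=0.1596, 14/94=0.1489, 14/94=0.1489, 12/94=0.1277, 12/94=0.1277, 18/94=0.1915, 5/94=0.0532
Proportions for Sceloporus occidentalis (n=243): 5/243=0.0206, 78/243=0.3210, 9/243=0.0370, 6/243=0.0247, 122/243=0.5021, 4/243=0.0165, 18/243=0.0741, 1/243=0.0041
Σ p₁ᵢp₂ᵢ = 0.000878 + 0.051232 + 0.005509 + 0.003678 + 0.064118 + 0.002107 + 0.014190 + 0.000218 = 0.141930
Σp_1ᵢ² = 0.0426² + 0.1596² + 0.1489² + 0.1489² + 0.1277² + 0.1277² + 0.1915² + 0.0532² = 0.001815 + 0.025472 + 0.022171 + 0.022171 + 0.016307 + 0.016307 + 0.036672 + 0.002830 = 0.143745
Σp_2ᵢ² = 0.0206² + 0.3210² + 0.0370² + 0.0247² + 0.5021² + 0.0165² + 0.0741² + 0.0041² = 0.000424 + 0.103041 + 0.001369 + 0.000610 + 0.252104 + 0.000272 + 0.005491 + 0.000017 = 0.363328
O = 0.141930 / √(0.143745 × 0.363328) = 0.141930 / 0.2285314 = 0.6211

0.62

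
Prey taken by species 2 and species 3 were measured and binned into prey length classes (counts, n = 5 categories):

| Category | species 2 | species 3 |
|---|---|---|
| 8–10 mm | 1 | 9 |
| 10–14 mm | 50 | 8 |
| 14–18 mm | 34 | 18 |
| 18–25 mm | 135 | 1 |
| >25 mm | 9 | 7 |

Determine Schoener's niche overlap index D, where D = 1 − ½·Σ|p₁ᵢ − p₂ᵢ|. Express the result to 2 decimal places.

0.40

Proportions for species 2 (n=229): 1/229=0.0044, 50/229=0.2183, 34/229=0.1485, 135/229=0.5895, 9/229=0.0393
Proportions for species 3 (n=43): 9/43=0.2093, 8/43=0.1860, 18/43=0.4186, 1/43=0.0233, 7/43=0.1628
Σ|p₁ᵢ − p₂ᵢ| = 0.2049 + 0.0323 + 0.2701 + 0.5662 + 0.1235 = 1.1970
D = 1 − ½ × 1.1970 = 1 − 0.59850 = 0.40150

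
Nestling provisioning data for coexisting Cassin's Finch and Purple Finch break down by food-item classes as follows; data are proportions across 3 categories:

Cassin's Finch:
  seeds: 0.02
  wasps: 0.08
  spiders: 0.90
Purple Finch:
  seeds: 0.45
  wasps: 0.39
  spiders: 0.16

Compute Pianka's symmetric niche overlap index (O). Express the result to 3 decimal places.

Σ p₁ᵢp₂ᵢ = 0.0090 + 0.0312 + 0.1440 = 0.1842
Σp_1ᵢ² = 0.02² + 0.08² + 0.90² = 0.0004 + 0.0064 + 0.8100 = 0.8168
Σp_2ᵢ² = 0.45² + 0.39² + 0.16² = 0.2025 + 0.1521 + 0.0256 = 0.3802
O = 0.1842 / √(0.8168 × 0.3802) = 0.1842 / 0.557268 = 0.33054

0.331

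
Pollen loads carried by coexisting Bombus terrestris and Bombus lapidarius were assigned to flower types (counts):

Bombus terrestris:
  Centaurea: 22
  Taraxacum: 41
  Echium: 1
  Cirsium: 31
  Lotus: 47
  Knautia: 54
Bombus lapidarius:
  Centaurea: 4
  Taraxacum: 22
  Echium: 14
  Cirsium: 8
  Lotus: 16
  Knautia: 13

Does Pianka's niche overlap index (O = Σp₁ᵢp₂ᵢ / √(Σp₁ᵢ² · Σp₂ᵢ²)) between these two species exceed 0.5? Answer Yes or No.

Proportions for Bombus terrestris (n=196): 22/196=0.1122, 41/196=0.2092, 1/196=0.0051, 31/196=0.1582, 47/196=0.2398, 54/196=0.2755
Proportions for Bombus lapidarius (n=77): 4/77=0.0519, 22/77=0.2857, 14/77=0.1818, 8/77=0.1039, 16/77=0.2078, 13/77=0.1688
Σ p₁ᵢp₂ᵢ = 0.005823 + 0.059768 + 0.000927 + 0.016437 + 0.049830 + 0.046504 = 0.179289
Σp_1ᵢ² = 0.1122² + 0.2092² + 0.0051² + 0.1582² + 0.2398² + 0.2755² = 0.012589 + 0.043765 + 0.000026 + 0.025027 + 0.057504 + 0.075900 = 0.214811
Σp_2ᵢ² = 0.0519² + 0.2857² + 0.1818² + 0.1039² + 0.2078² + 0.1688² = 0.002694 + 0.081624 + 0.033051 + 0.010795 + 0.043181 + 0.028493 = 0.199838
O = 0.179289 / √(0.214811 × 0.199838) = 0.179289 / 0.2071893 = 0.8653
O = 0.8653 > 0.5 → Yes.

Yes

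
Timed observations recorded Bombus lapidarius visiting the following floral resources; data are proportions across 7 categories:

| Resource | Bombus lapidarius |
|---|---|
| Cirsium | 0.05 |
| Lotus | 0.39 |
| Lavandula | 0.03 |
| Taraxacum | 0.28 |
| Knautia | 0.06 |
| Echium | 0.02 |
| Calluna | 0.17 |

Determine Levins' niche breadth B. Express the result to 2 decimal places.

3.75

Σpᵢ² = 0.05² + 0.39² + 0.03² + 0.28² + 0.06² + 0.02² + 0.17² = 0.0025 + 0.1521 + 0.0009 + 0.0784 + 0.0036 + 0.0004 + 0.0289 = 0.2668
B = 1 / 0.2668 = 3.7481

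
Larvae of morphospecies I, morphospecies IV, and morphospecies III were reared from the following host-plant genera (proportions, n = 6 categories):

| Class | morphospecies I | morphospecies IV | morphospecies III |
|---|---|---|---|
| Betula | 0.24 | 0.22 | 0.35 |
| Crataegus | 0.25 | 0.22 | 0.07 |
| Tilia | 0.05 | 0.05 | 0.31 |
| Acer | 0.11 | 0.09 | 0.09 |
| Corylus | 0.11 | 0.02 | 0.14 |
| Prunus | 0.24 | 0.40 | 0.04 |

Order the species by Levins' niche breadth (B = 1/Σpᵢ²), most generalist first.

morphospecies I > morphospecies III > morphospecies IV

Σp_Iᵢ² = 0.24² + 0.25² + 0.05² + 0.11² + 0.11² + 0.24² = 0.0576 + 0.0625 + 0.0025 + 0.0121 + 0.0121 + 0.0576 = 0.2044
B_I = 1 / 0.2044 = 4.8924
Σp_IVᵢ² = 0.22² + 0.22² + 0.05² + 0.09² + 0.02² + 0.40² = 0.0484 + 0.0484 + 0.0025 + 0.0081 + 0.0004 + 0.1600 = 0.2678
B_IV = 1 / 0.2678 = 3.7341
Σp_IIIᵢ² = 0.35² + 0.07² + 0.31² + 0.09² + 0.14² + 0.04² = 0.1225 + 0.0049 + 0.0961 + 0.0081 + 0.0196 + 0.0016 = 0.2528
B_III = 1 / 0.2528 = 3.9557
Ranking by B (broadest → narrowest): morphospecies I (4.89) > morphospecies III (3.96) > morphospecies IV (3.73)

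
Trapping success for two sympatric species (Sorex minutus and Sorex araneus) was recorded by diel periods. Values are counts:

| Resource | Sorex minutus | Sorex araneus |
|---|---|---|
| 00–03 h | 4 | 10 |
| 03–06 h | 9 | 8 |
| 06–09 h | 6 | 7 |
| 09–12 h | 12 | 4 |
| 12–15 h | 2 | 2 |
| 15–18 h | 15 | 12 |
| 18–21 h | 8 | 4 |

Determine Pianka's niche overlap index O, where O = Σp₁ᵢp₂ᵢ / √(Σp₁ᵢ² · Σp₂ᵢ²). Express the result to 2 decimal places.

Proportions for Sorex minutus (n=56): 4/56=0.0714, 9/56=0.1607, 6/56=0.1071, 12/56=0.2143, 2/56=0.0357, 15/56=0.2679, 8/56=0.1429
Proportions for Sorex araneus (n=47): 10/47=0.2128, 8/47=0.1702, 7/47=0.1489, 4/47=0.0851, 2/47=0.0426, 12/47=0.2553, 4/47=0.0851
Σ p₁ᵢp₂ᵢ = 0.015194 + 0.027351 + 0.015947 + 0.018237 + 0.001521 + 0.068395 + 0.012161 = 0.158806
Σp_1ᵢ² = 0.0714² + 0.1607² + 0.1071² + 0.2143² + 0.0357² + 0.2679² + 0.1429² = 0.005098 + 0.025824 + 0.011470 + 0.045924 + 0.001274 + 0.071770 + 0.020420 = 0.181780
Σp_2ᵢ² = 0.2128² + 0.1702² + 0.1489² + 0.0851² + 0.0426² + 0.2553² + 0.0851² = 0.045284 + 0.028968 + 0.022171 + 0.007242 + 0.001815 + 0.065178 + 0.007242 = 0.177900
O = 0.158806 / √(0.181780 × 0.177900) = 0.158806 / 0.1798295 = 0.8831

0.88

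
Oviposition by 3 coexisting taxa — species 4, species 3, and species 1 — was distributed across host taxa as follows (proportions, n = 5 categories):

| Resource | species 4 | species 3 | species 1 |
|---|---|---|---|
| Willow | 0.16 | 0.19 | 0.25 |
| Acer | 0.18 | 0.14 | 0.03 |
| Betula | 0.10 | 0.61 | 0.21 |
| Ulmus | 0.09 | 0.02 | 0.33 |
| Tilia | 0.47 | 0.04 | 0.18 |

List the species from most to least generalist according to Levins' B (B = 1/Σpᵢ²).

Σp_4ᵢ² = 0.16² + 0.18² + 0.10² + 0.09² + 0.47² = 0.0256 + 0.0324 + 0.0100 + 0.0081 + 0.2209 = 0.2970
B_4 = 1 / 0.2970 = 3.3670
Σp_3ᵢ² = 0.19² + 0.14² + 0.61² + 0.02² + 0.04² = 0.0361 + 0.0196 + 0.3721 + 0.0004 + 0.0016 = 0.4298
B_3 = 1 / 0.4298 = 2.3267
Σp_1ᵢ² = 0.25² + 0.03² + 0.21² + 0.33² + 0.18² = 0.0625 + 0.0009 + 0.0441 + 0.1089 + 0.0324 = 0.2488
B_1 = 1 / 0.2488 = 4.0193
Ranking by B (broadest → narrowest): species 1 (4.02) > species 4 (3.37) > species 3 (2.33)

species 1 > species 4 > species 3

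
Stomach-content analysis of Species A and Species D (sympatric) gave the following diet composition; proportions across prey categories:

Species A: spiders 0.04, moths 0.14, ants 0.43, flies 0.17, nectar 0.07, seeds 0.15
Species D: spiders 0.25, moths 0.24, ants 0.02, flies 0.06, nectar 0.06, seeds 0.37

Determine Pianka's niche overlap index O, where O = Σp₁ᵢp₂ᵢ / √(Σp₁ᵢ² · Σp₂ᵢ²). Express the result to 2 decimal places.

Σ p₁ᵢp₂ᵢ = 0.0100 + 0.0336 + 0.0086 + 0.0102 + 0.0042 + 0.0555 = 0.1221
Σp_1ᵢ² = 0.04² + 0.14² + 0.43² + 0.17² + 0.07² + 0.15² = 0.0016 + 0.0196 + 0.1849 + 0.0289 + 0.0049 + 0.0225 = 0.2624
Σp_2ᵢ² = 0.25² + 0.24² + 0.02² + 0.06² + 0.06² + 0.37² = 0.0625 + 0.0576 + 0.0004 + 0.0036 + 0.0036 + 0.1369 = 0.2646
O = 0.1221 / √(0.2624 × 0.2646) = 0.1221 / 0.26350 = 0.4634

0.46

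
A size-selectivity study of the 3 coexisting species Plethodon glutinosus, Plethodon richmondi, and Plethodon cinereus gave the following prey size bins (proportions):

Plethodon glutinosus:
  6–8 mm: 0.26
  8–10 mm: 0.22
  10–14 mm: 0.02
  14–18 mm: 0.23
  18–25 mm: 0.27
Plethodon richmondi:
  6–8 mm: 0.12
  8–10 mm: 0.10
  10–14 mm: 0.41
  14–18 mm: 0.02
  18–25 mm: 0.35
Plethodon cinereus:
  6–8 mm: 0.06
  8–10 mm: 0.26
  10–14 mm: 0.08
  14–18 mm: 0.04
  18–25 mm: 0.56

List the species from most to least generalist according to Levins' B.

Σp_glutᵢ² = 0.26² + 0.22² + 0.02² + 0.23² + 0.27² = 0.0676 + 0.0484 + 0.0004 + 0.0529 + 0.0729 = 0.2422
B_glut = 1 / 0.2422 = 4.1288
Σp_richᵢ² = 0.12² + 0.10² + 0.41² + 0.02² + 0.35² = 0.0144 + 0.0100 + 0.1681 + 0.0004 + 0.1225 = 0.3154
B_rich = 1 / 0.3154 = 3.1706
Σp_cineᵢ² = 0.06² + 0.26² + 0.08² + 0.04² + 0.56² = 0.0036 + 0.0676 + 0.0064 + 0.0016 + 0.3136 = 0.3928
B_cine = 1 / 0.3928 = 2.5458
Ranking by B (broadest → narrowest): Plethodon glutinosus (4.13) > Plethodon richmondi (3.17) > Plethodon cinereus (2.55)

Plethodon glutinosus > Plethodon richmondi > Plethodon cinereus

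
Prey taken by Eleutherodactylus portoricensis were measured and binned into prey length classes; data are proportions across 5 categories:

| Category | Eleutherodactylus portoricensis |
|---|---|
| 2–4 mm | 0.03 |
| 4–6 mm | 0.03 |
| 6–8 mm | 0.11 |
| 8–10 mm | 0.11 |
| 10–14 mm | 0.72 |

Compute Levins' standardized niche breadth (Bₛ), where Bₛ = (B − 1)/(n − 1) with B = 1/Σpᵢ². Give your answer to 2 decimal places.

Σpᵢ² = 0.03² + 0.03² + 0.11² + 0.11² + 0.72² = 0.0009 + 0.0009 + 0.0121 + 0.0121 + 0.5184 = 0.5444
B = 1 / 0.5444 = 1.8369
Bₛ = (B − 1)/(n − 1) = (1.8369 − 1)/(5 − 1) = 0.8369/4 = 0.2092

0.21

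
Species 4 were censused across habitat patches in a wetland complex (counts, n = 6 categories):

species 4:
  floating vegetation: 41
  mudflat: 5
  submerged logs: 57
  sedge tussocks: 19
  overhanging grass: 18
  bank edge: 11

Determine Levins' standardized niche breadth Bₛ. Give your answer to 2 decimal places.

Proportions for species 4 (n=151): 41/151=0.2715, 5/151=0.0331, 57/151=0.3775, 19/151=0.1258, 18/151=0.1192, 11/151=0.0728
Σpᵢ² = 0.2715² + 0.0331² + 0.3775² + 0.1258² + 0.1192² + 0.0728² = 0.073712 + 0.001096 + 0.142506 + 0.015826 + 0.014209 + 0.005300 = 0.252649
B = 1 / 0.252649 = 3.9581
Bₛ = (B − 1)/(n − 1) = (3.9581 − 1)/(6 − 1) = 2.9581/5 = 0.5916

0.59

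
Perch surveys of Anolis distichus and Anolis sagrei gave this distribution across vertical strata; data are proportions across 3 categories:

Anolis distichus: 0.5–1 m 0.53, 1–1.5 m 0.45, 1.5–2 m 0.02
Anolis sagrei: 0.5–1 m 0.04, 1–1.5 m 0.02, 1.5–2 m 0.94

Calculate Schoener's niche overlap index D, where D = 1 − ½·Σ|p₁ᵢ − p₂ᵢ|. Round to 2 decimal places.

Σ|p₁ᵢ − p₂ᵢ| = 0.49 + 0.43 + 0.92 = 1.84
D = 1 − ½ × 1.84 = 1 − 0.920 = 0.0800

0.08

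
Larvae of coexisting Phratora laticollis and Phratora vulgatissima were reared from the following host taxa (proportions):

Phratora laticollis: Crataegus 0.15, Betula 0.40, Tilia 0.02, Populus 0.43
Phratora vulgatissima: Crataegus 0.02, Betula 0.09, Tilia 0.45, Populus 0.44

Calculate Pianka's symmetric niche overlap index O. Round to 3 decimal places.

Σ p₁ᵢp₂ᵢ = 0.0030 + 0.0360 + 0.0090 + 0.1892 = 0.2372
Σp_1ᵢ² = 0.15² + 0.40² + 0.02² + 0.43² = 0.0225 + 0.1600 + 0.0004 + 0.1849 = 0.3678
Σp_2ᵢ² = 0.02² + 0.09² + 0.45² + 0.44² = 0.0004 + 0.0081 + 0.2025 + 0.1936 = 0.4046
O = 0.2372 / √(0.3678 × 0.4046) = 0.2372 / 0.385761 = 0.61489

0.615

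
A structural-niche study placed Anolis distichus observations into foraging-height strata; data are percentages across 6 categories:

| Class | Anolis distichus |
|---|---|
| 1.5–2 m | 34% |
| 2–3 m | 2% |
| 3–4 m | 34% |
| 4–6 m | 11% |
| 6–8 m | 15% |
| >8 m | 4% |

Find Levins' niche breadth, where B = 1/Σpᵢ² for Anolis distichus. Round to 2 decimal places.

Convert percentages to proportions (divide by 100).
Σpᵢ² = 0.34² + 0.02² + 0.34² + 0.11² + 0.15² + 0.04² = 0.1156 + 0.0004 + 0.1156 + 0.0121 + 0.0225 + 0.0016 = 0.2678
B = 1 / 0.2678 = 3.7341

3.73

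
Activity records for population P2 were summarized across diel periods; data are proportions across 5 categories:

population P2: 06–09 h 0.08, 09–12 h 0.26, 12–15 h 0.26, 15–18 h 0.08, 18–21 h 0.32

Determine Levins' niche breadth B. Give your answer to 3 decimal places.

Σpᵢ² = 0.08² + 0.26² + 0.26² + 0.08² + 0.32² = 0.0064 + 0.0676 + 0.0676 + 0.0064 + 0.1024 = 0.2504
B = 1 / 0.2504 = 3.99361

3.994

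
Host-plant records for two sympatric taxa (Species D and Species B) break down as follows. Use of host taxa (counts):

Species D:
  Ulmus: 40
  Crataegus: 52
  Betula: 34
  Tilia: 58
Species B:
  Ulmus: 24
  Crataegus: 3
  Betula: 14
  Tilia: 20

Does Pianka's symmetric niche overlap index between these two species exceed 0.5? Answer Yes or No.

Yes

Proportions for Species D (n=184): 40/184=0.2174, 52/184=0.2826, 34/184=0.1848, 58/184=0.3152
Proportions for Species B (n=61): 24/61=0.3934, 3/61=0.0492, 14/61=0.2295, 20/61=0.3279
Σ p₁ᵢp₂ᵢ = 0.085525 + 0.013904 + 0.042412 + 0.103354 = 0.245195
Σp_1ᵢ² = 0.2174² + 0.2826² + 0.1848² + 0.3152² = 0.047263 + 0.079863 + 0.034151 + 0.099351 = 0.260628
Σp_2ᵢ² = 0.3934² + 0.0492² + 0.2295² + 0.3279² = 0.154764 + 0.002421 + 0.052670 + 0.107518 = 0.317373
O = 0.245195 / √(0.260628 × 0.317373) = 0.245195 / 0.2876044 = 0.8525
O = 0.8525 > 0.5 → Yes.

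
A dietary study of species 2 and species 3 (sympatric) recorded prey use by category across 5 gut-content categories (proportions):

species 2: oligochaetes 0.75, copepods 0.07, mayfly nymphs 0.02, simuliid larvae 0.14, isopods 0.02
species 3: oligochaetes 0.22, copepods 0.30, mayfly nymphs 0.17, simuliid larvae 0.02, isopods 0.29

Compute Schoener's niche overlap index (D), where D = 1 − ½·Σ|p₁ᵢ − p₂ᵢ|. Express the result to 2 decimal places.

Σ|p₁ᵢ − p₂ᵢ| = 0.53 + 0.23 + 0.15 + 0.12 + 0.27 = 1.30
D = 1 − ½ × 1.30 = 1 − 0.650 = 0.3500

0.35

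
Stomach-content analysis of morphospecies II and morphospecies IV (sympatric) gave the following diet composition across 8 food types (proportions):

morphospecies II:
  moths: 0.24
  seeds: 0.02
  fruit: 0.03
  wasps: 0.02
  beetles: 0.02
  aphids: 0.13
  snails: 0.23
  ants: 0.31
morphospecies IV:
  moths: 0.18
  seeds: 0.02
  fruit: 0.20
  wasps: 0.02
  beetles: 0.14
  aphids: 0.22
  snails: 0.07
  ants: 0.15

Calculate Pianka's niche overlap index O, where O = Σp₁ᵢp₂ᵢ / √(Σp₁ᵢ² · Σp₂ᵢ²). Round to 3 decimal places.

Σ p₁ᵢp₂ᵢ = 0.0432 + 0.0004 + 0.0060 + 0.0004 + 0.0028 + 0.0286 + 0.0161 + 0.0465 = 0.1440
Σp_1ᵢ² = 0.24² + 0.02² + 0.03² + 0.02² + 0.02² + 0.13² + 0.23² + 0.31² = 0.0576 + 0.0004 + 0.0009 + 0.0004 + 0.0004 + 0.0169 + 0.0529 + 0.0961 = 0.2256
Σp_2ᵢ² = 0.18² + 0.02² + 0.20² + 0.02² + 0.14² + 0.22² + 0.07² + 0.15² = 0.0324 + 0.0004 + 0.0400 + 0.0004 + 0.0196 + 0.0484 + 0.0049 + 0.0225 = 0.1686
O = 0.1440 / √(0.2256 × 0.1686) = 0.1440 / 0.195029 = 0.73835

0.738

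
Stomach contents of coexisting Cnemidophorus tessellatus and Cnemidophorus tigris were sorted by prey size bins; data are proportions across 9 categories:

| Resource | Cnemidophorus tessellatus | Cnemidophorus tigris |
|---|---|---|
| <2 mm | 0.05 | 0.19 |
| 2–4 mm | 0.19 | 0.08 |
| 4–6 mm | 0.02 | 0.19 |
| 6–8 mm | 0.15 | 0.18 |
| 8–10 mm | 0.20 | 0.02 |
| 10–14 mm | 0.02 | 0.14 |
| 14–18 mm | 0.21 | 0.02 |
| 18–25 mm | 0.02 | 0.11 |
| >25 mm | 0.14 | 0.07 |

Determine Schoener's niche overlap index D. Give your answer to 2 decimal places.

0.45

Σ|p₁ᵢ − p₂ᵢ| = 0.14 + 0.11 + 0.17 + 0.03 + 0.18 + 0.12 + 0.19 + 0.09 + 0.07 = 1.10
D = 1 − ½ × 1.10 = 1 − 0.550 = 0.4500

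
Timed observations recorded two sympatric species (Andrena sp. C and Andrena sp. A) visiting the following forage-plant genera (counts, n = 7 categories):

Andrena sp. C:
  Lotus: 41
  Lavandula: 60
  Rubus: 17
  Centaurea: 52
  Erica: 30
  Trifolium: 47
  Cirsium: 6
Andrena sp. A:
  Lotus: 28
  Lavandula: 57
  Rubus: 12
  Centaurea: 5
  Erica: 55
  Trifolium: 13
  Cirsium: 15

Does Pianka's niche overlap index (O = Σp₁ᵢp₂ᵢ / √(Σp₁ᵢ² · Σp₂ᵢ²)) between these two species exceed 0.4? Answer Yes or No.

Proportions for Andrena sp. C (n=253): 41/253=0.1621, 60/253=0.2372, 17/253=0.0672, 52/253=0.2055, 30/253=0.1186, 47/253=0.1858, 6/253=0.0237
Proportions for Andrena sp. A (n=185): 28/185=0.1514, 57/185=0.3081, 12/185=0.0649, 5/185=0.0270, 55/185=0.2973, 13/185=0.0703, 15/185=0.0811
Σ p₁ᵢp₂ᵢ = 0.024542 + 0.073081 + 0.004361 + 0.005549 + 0.035260 + 0.013062 + 0.001922 = 0.157777
Σp_1ᵢ² = 0.1621² + 0.2372² + 0.0672² + 0.2055² + 0.1186² + 0.1858² + 0.0237² = 0.026276 + 0.056264 + 0.004516 + 0.042230 + 0.014066 + 0.034522 + 0.000562 = 0.178436
Σp_2ᵢ² = 0.1514² + 0.3081² + 0.0649² + 0.0270² + 0.2973² + 0.0703² + 0.0811² = 0.022922 + 0.094926 + 0.004212 + 0.000729 + 0.088387 + 0.004942 + 0.006577 = 0.222695
O = 0.157777 / √(0.178436 × 0.222695) = 0.157777 / 0.1993409 = 0.7915
O = 0.7915 > 0.4 → Yes.

Yes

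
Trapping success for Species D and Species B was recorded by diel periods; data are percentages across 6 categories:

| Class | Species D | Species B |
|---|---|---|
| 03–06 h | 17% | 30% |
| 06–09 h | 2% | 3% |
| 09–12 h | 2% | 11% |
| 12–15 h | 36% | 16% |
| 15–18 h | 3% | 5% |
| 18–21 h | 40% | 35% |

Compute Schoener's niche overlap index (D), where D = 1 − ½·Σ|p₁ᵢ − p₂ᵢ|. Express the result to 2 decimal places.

Convert percentages to proportions (divide by 100).
Σ|p₁ᵢ − p₂ᵢ| = 0.13 + 0.01 + 0.09 + 0.20 + 0.02 + 0.05 = 0.50
D = 1 − ½ × 0.50 = 1 − 0.250 = 0.7500

0.75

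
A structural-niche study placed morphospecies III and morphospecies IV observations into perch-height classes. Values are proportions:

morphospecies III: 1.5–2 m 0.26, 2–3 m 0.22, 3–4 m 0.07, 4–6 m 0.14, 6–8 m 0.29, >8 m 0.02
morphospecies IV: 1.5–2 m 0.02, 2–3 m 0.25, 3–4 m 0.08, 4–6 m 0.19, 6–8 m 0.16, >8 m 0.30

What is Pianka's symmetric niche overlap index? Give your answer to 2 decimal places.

Σ p₁ᵢp₂ᵢ = 0.0052 + 0.0550 + 0.0056 + 0.0266 + 0.0464 + 0.0060 = 0.1448
Σp_1ᵢ² = 0.26² + 0.22² + 0.07² + 0.14² + 0.29² + 0.02² = 0.0676 + 0.0484 + 0.0049 + 0.0196 + 0.0841 + 0.0004 = 0.2250
Σp_2ᵢ² = 0.02² + 0.25² + 0.08² + 0.19² + 0.16² + 0.30² = 0.0004 + 0.0625 + 0.0064 + 0.0361 + 0.0256 + 0.0900 = 0.2210
O = 0.1448 / √(0.2250 × 0.2210) = 0.1448 / 0.22299 = 0.6494

0.65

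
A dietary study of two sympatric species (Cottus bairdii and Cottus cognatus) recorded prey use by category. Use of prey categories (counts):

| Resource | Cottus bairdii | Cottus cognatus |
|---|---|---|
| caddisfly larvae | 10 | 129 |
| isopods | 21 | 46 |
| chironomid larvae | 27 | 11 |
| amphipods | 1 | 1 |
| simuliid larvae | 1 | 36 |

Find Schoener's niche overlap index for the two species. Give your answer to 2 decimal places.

Proportions for Cottus bairdii (n=60): 10/60=0.1667, 21/60=0.3500, 27/60=0.4500, 1/60=0.0167, 1/60=0.0167
Proportions for Cottus cognatus (n=223): 129/223=0.5785, 46/223=0.2063, 11/223=0.0493, 1/223=0.0045, 36/223=0.1614
Σ|p₁ᵢ − p₂ᵢ| = 0.4118 + 0.1437 + 0.4007 + 0.0122 + 0.1447 = 1.1131
D = 1 − ½ × 1.1131 = 1 − 0.55655 = 0.44345

0.44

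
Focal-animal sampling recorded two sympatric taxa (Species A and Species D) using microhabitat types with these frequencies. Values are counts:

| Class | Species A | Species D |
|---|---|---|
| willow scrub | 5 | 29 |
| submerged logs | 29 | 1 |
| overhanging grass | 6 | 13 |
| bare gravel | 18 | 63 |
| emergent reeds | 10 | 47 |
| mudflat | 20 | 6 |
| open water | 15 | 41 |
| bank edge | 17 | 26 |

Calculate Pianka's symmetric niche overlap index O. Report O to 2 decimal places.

0.65

Proportions for Species A (n=120): 5/120=0.0417, 29/120=0.2417, 6/120=0.0500, 18/120=0.1500, 10/120=0.0833, 20/120=0.1667, 15/120=0.1250, 17/120=0.1417
Proportions for Species D (n=226): 29/226=0.1283, 1/226=0.0044, 13/226=0.0575, 63/226=0.2788, 47/226=0.2080, 6/226=0.0265, 41/226=0.1814, 26/226=0.1150
Σ p₁ᵢp₂ᵢ = 0.005350 + 0.001063 + 0.002875 + 0.041820 + 0.017326 + 0.004418 + 0.022675 + 0.016296 = 0.111823
Σp_1ᵢ² = 0.0417² + 0.2417² + 0.0500² + 0.1500² + 0.0833² + 0.1667² + 0.1250² + 0.1417² = 0.001739 + 0.058419 + 0.002500 + 0.022500 + 0.006939 + 0.027789 + 0.015625 + 0.020079 = 0.155590
Σp_2ᵢ² = 0.1283² + 0.0044² + 0.0575² + 0.2788² + 0.2080² + 0.0265² + 0.1814² + 0.1150² = 0.016461 + 0.000019 + 0.003306 + 0.077729 + 0.043264 + 0.000702 + 0.032906 + 0.013225 = 0.187612
O = 0.111823 / √(0.155590 × 0.187612) = 0.111823 / 0.1708524 = 0.6545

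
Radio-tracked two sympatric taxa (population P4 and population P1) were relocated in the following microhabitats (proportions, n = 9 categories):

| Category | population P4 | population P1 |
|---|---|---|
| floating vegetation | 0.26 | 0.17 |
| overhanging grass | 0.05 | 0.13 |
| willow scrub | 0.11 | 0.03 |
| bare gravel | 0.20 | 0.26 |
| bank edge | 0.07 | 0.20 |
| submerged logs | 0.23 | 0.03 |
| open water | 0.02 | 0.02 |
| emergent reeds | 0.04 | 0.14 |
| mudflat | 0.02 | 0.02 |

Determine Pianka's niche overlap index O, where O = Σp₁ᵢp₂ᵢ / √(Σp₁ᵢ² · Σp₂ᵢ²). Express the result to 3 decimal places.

Σ p₁ᵢp₂ᵢ = 0.0442 + 0.0065 + 0.0033 + 0.0520 + 0.0140 + 0.0069 + 0.0004 + 0.0056 + 0.0004 = 0.1333
Σp_1ᵢ² = 0.26² + 0.05² + 0.11² + 0.20² + 0.07² + 0.23² + 0.02² + 0.04² + 0.02² = 0.0676 + 0.0025 + 0.0121 + 0.0400 + 0.0049 + 0.0529 + 0.0004 + 0.0016 + 0.0004 = 0.1824
Σp_2ᵢ² = 0.17² + 0.13² + 0.03² + 0.26² + 0.20² + 0.03² + 0.02² + 0.14² + 0.02² = 0.0289 + 0.0169 + 0.0009 + 0.0676 + 0.0400 + 0.0009 + 0.0004 + 0.0196 + 0.0004 = 0.1756
O = 0.1333 / √(0.1824 × 0.1756) = 0.1333 / 0.178968 = 0.74483

0.745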